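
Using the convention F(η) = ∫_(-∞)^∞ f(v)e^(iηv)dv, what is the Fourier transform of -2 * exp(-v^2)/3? -2 * sqrt(pi) * exp(-η^2/4)/3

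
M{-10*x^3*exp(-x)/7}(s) -10*gamma(s + 3)/7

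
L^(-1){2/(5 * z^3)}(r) r^2/5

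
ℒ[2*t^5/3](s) 80/s^6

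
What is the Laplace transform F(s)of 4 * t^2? 8/s^3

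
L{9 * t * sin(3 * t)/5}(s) 54 * s/(5 * (s^2 + 9)^2)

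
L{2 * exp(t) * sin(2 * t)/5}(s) 4/(5 * ((s - 1)^2 + 4))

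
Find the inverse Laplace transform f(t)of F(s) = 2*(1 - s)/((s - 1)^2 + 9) -2*exp(t)*cos(3*t)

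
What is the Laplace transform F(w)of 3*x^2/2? 3/w^3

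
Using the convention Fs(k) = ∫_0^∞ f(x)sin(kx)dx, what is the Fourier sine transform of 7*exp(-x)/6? 7*k/(6*(k^2 + 1))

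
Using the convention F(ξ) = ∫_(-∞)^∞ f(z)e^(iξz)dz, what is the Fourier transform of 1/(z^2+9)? pi * exp(-3 * Abs(ξ))/3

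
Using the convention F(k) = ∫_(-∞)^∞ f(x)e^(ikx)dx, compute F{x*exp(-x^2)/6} I*sqrt(pi)*k*exp(-k^2/4)/12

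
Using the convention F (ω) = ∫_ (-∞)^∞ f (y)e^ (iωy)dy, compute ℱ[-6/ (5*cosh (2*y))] -3*pi/ (5*cosh (pi*ω/4))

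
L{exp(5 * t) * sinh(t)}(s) 1/((s - 5)^2 - 1)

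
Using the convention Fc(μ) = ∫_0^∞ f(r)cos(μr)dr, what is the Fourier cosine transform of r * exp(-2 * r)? (4 - μ^2)/(μ^2 + 4)^2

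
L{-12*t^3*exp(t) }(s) -72/(s - 1) ^4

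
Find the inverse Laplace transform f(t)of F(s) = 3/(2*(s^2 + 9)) sin(3*t)/2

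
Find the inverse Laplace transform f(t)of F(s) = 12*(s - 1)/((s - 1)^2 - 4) 12*exp(t)*cosh(2*t)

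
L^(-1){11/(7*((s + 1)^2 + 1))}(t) 11*exp(-t)*sin(t)/7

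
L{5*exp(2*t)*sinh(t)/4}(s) 5/(4*((s - 2)^2-1))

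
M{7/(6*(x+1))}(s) 7*pi*csc(pi*s)/6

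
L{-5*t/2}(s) -5/(2*s^2)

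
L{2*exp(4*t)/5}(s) 2/(5*(s - 4))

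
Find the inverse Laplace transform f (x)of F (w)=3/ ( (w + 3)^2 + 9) exp (-3*x)*sin (3*x)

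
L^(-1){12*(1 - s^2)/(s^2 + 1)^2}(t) -12*t*cos(t)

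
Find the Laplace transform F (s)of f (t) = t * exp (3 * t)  (s - 3)^ (-2)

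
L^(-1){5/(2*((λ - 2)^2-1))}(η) 5*exp(2*η)*sinh(η)/2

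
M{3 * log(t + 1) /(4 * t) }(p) -3 * pi * csc(pi * p) /(4 * p - 4) 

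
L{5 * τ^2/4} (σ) 5/ (2 * σ^3)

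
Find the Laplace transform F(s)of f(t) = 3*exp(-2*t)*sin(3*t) 9/((s + 2)^2 + 9)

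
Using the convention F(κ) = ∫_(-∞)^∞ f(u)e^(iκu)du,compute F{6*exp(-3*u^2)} 2*sqrt(3)*sqrt(pi)*exp(-κ^2/12)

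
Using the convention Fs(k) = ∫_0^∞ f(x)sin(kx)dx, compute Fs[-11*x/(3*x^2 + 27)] -11*pi*exp(-3*k)/6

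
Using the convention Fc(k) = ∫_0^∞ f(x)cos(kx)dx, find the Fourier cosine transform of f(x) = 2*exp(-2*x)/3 4/(3*(k^2 + 4))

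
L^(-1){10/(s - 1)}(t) 10 * exp(t)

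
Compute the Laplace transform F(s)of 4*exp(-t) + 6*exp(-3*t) 6/(s + 3) + 4/(s + 1)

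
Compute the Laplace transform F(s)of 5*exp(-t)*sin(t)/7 5/(7*((s+1)^2+1))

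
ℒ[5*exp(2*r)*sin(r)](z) 5/((z - 2)^2 + 1)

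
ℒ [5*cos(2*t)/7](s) 5*s/(7*(s^2 + 4))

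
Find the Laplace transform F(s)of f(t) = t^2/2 s^(-3)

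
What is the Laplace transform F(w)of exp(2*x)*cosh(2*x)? (w - 2)/(w*(w - 4))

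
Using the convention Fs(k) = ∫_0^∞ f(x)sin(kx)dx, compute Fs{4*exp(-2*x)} 4*k/(k^2 + 4)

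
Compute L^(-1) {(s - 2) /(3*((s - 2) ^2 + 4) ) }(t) exp(2*t)*cos(2*t) /3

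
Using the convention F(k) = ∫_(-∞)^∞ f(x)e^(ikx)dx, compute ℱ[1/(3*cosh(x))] pi/(3*cosh(pi*k/2))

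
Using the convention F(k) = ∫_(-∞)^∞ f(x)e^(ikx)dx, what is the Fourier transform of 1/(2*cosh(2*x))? pi/(4*cosh(pi*k/4))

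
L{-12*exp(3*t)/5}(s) -12/(5*s - 15)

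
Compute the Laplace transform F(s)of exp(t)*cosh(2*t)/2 (s - 1)/(2*((s - 1)^2 - 4))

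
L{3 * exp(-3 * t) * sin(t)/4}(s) 3/(4 * ((s + 3)^2 + 1))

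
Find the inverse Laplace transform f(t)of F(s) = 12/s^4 2 * t^3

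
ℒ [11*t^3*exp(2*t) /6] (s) 11/(s - 2) ^4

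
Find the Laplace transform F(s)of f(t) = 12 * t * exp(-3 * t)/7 12/(7 * (s + 3)^2)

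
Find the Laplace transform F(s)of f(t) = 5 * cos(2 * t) 5 * s/(s^2 + 4)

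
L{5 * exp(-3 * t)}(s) 5/(s + 3)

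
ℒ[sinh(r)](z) 1/(z^2 - 1)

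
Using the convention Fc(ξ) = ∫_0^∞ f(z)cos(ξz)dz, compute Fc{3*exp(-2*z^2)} 3*sqrt(2)*sqrt(pi)*exp(-ξ^2/8)/4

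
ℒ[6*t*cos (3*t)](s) 6*(s^2 - 9)/ (s^2 + 9)^2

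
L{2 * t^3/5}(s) 12/(5 * s^4) 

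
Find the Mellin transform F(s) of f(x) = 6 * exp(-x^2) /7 3 * gamma(s/2) /7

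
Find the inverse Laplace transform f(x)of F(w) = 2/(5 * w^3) x^2/5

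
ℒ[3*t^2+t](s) 6/s^3+s^(-2)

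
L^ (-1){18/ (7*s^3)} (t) 9*t^2/7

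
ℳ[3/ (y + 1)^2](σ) -3*pi*(σ - 1)/sin (pi*σ)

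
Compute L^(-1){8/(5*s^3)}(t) 4*t^2/5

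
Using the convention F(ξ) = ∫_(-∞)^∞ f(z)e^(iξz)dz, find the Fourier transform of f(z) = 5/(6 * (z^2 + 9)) 5 * pi * exp(-3 * Abs(ξ))/18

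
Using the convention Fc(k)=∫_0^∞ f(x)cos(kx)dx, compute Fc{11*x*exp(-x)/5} 11*(1 - k^2)/(5*(k^2 + 1)^2)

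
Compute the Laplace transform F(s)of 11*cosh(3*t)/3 11*s/(3*(s^2 - 9))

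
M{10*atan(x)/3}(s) -5*pi*sec(pi*s/2)/(3*s)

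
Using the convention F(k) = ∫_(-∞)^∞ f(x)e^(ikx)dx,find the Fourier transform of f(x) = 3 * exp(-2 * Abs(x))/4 3/(k^2+4)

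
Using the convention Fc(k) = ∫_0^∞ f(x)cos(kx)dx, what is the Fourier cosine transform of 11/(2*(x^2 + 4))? 11*pi*exp(-2*k)/8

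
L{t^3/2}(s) 3/s^4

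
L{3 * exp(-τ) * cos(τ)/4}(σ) 3 * (σ + 1)/(4 * ((σ + 1)^2 + 1))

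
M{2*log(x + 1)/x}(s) -2*pi*csc(pi*s)/(s - 1)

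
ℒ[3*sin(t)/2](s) 3/(2*(s^2+1))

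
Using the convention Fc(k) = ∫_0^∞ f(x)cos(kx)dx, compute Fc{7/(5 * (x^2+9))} 7 * pi * exp(-3 * k)/30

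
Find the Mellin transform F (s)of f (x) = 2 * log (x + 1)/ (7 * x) -2 * pi * csc (pi * s)/ (7 * s - 7)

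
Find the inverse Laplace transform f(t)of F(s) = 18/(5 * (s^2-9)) 6 * sinh(3 * t)/5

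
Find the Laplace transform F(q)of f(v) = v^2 2/q^3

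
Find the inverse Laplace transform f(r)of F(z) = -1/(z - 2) -exp(2*r)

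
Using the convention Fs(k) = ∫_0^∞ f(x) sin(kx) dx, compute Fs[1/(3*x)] pi/6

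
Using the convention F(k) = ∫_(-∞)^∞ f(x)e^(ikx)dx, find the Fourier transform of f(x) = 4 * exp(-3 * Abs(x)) 24/(k^2 + 9)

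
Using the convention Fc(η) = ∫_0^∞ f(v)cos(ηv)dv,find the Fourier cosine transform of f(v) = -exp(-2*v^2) -sqrt(2)*sqrt(pi)*exp(-η^2/8)/4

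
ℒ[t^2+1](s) 2/s^3+1/s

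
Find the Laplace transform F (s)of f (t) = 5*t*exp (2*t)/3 5/ (3*(s - 2)^2)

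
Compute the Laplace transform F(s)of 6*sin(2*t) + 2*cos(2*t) 12/(s^2 + 4) + 2*s/(s^2 + 4)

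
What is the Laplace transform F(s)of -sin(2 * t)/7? -2/(7 * s^2 + 28)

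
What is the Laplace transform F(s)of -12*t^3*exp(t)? -72/(s - 1)^4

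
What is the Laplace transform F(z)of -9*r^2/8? -9/(4*z^3)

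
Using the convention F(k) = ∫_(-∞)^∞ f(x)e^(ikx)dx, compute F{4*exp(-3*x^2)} 4*sqrt(3)*sqrt(pi)*exp(-k^2/12)/3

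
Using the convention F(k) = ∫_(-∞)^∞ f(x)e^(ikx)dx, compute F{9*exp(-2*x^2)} 9*sqrt(2)*sqrt(pi)*exp(-k^2/8)/2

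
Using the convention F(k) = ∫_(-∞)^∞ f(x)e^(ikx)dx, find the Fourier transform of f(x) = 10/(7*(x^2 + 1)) 10*pi*exp(-Abs(k))/7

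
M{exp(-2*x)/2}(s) gamma(s)/(2*2^s)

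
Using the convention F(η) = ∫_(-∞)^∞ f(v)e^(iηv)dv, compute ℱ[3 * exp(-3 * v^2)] sqrt(3) * sqrt(pi) * exp(-η^2/12)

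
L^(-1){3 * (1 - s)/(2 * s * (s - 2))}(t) -3 * exp(t) * cosh(t)/2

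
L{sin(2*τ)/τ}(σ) atan(2/σ)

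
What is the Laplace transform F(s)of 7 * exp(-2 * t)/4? 7/(4 * (s + 2))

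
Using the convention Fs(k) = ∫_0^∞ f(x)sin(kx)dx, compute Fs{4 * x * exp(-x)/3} 8 * k/(3 * (k^2 + 1)^2)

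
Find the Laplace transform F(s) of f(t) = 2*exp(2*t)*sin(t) 2/((s - 2) ^2+1) 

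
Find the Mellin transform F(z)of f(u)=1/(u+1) pi * csc(pi * z)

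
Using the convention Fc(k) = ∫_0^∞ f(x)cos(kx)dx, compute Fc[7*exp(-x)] 7/(k^2 + 1)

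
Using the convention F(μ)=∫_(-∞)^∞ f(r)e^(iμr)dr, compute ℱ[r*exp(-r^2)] I*sqrt(pi)*μ*exp(-μ^2/4)/2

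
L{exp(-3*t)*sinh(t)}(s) 1/((s + 3)^2-1)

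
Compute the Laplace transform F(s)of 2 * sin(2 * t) 4/(s^2 + 4)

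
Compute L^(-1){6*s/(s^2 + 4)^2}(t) 3*t*sin(2*t)/2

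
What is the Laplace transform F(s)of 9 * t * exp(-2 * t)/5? 9/(5 * (s + 2)^2)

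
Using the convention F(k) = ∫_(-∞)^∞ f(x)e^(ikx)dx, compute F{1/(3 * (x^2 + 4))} pi * exp(-2 * Abs(k))/6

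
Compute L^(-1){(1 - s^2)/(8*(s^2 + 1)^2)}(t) -t*cos(t)/8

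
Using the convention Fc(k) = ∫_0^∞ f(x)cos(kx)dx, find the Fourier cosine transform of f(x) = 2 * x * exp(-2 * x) 2 * (4 - k^2)/(k^2 + 4)^2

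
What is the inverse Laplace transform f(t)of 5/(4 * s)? 5/4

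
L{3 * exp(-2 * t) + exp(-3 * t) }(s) 1/(s + 3) + 3/(s + 2) 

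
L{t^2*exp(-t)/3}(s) 2/(3*(s + 1)^3)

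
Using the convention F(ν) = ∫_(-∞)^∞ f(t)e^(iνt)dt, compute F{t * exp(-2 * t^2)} sqrt(2) * I * sqrt(pi) * ν * exp(-ν^2/8)/8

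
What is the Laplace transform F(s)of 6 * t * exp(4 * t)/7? 6/(7 * (s - 4)^2)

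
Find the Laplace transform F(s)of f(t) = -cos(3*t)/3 -s/(3*s^2 + 27)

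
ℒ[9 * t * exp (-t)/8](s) 9/ (8 * (s + 1)^2)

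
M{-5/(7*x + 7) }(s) -5*pi*csc(pi*s) /7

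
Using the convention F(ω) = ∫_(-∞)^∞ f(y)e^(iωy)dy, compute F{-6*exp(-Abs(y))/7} -12/(7*ω^2 + 7)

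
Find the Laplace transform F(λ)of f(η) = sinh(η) 1/(λ^2 - 1)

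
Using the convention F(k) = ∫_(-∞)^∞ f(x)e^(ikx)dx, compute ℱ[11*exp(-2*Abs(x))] 44/(k^2 + 4)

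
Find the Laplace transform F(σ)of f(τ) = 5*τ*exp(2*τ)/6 5/(6*(σ - 2)^2)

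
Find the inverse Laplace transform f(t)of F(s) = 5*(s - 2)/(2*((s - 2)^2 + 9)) 5*exp(2*t)*cos(3*t)/2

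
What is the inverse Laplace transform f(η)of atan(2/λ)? sin(2 * η)/η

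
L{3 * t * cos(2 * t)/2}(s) 3 * (s^2 - 4)/(2 * (s^2 + 4)^2)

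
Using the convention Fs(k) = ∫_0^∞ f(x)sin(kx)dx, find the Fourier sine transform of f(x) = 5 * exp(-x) 5 * k/(k^2+1)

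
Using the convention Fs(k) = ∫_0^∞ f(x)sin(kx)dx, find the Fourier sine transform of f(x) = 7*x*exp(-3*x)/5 42*k/(5*(k^2+9)^2)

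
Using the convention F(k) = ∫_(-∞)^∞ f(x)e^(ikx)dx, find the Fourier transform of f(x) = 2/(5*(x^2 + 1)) 2*pi*exp(-Abs(k))/5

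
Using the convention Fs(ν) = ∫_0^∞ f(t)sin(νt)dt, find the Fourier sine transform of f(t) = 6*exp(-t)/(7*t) 6*atan(ν)/7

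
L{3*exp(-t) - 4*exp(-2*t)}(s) 3/(s + 1) - 4/(s + 2)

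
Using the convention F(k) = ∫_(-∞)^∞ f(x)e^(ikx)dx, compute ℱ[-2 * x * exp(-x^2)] -I * sqrt(pi) * k * exp(-k^2/4)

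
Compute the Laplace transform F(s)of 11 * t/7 11/(7 * s^2)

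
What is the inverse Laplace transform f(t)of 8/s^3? 4*t^2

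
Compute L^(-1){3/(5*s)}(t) 3/5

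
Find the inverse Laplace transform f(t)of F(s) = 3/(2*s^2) 3*t/2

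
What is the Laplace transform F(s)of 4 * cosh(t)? 4 * s/(s^2-1)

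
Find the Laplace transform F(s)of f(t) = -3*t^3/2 -9/s^4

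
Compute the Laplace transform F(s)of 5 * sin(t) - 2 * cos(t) 5/(s^2 + 1) - 2 * s/(s^2 + 1)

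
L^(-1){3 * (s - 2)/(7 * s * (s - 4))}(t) 3 * exp(2 * t) * cosh(2 * t)/7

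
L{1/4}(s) 1/(4 * s)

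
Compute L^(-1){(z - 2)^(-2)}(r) r*exp(2*r)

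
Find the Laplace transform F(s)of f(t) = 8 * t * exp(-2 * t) 8/(s + 2)^2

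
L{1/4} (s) 1/ (4 * s)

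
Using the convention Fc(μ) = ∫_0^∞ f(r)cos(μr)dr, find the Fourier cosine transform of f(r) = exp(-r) 1/(μ^2 + 1)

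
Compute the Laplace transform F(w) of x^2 2/w^3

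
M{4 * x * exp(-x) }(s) 4 * gamma(s + 1) 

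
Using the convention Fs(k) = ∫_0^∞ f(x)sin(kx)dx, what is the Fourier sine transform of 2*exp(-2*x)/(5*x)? 2*atan(k/2)/5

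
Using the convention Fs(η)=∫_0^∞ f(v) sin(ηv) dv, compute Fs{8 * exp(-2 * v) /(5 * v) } 8 * atan(η/2) /5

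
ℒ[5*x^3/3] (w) 10/w^4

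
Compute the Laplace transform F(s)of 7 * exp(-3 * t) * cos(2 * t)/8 7 * (s + 3)/(8 * ((s + 3)^2 + 4))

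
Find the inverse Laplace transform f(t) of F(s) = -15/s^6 -t^5/8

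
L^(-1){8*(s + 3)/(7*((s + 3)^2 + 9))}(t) 8*exp(-3*t)*cos(3*t)/7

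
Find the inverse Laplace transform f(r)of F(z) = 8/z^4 4*r^3/3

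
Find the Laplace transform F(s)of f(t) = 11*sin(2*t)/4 11/(2*(s^2 + 4))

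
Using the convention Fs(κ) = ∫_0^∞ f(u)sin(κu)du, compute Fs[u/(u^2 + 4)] pi * exp(-2 * κ)/2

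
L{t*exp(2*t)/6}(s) 1/(6*(s - 2)^2)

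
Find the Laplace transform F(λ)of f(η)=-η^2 -2/λ^3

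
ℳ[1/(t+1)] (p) pi * csc(pi * p) 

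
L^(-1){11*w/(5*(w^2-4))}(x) 11*cosh(2*x)/5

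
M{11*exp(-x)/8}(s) 11*gamma(s)/8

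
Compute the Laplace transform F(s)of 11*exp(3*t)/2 11/(2*(s - 3))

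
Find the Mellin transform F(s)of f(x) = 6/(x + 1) 6*pi*csc(pi*s)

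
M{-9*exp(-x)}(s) -9*gamma(s)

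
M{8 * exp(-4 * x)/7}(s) 2^(3 - 2 * s) * gamma(s)/7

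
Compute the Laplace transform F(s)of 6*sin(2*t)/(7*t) 6*atan(2/s)/7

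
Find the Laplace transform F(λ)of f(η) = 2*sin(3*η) 6/(λ^2 + 9)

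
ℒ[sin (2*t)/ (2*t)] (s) atan (2/s)/2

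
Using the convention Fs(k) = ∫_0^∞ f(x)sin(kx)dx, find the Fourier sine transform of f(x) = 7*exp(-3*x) 7*k/(k^2 + 9)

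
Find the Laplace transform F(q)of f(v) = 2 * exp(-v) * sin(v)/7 2/(7 * ((q + 1)^2 + 1))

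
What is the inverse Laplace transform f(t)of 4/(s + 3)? 4*exp(-3*t)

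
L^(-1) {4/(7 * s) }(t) 4/7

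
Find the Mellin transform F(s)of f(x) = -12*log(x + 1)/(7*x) 12*pi*csc(pi*s)/(7*(s - 1))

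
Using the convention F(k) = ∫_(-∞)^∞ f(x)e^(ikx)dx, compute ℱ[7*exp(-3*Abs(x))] 42/(k^2 + 9)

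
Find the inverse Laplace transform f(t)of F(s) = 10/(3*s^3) 5*t^2/3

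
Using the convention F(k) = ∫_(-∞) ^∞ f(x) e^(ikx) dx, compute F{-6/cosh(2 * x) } -3 * pi/cosh(pi * k/4) 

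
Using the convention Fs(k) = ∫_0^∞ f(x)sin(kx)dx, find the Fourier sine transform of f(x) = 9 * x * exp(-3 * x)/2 27 * k/(k^2 + 9)^2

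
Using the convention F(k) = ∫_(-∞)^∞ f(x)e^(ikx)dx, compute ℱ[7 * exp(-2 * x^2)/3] 7 * sqrt(2) * sqrt(pi) * exp(-k^2/8)/6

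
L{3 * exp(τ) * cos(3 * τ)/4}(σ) 3 * (σ - 1)/(4 * ((σ - 1)^2+9))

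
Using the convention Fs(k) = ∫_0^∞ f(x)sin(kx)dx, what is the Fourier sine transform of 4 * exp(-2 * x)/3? 4 * k/(3 * (k^2 + 4))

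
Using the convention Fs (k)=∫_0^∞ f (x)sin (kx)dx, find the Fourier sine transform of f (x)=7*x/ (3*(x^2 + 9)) 7*pi*exp (-3*k)/6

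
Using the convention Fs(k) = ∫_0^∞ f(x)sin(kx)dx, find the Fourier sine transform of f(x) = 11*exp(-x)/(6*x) 11*atan(k)/6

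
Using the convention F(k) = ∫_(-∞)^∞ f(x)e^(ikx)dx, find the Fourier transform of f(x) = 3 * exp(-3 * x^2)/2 sqrt(3) * sqrt(pi) * exp(-k^2/12)/2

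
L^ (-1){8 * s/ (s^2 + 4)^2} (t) 2 * t * sin (2 * t)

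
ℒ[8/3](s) 8/(3 * s)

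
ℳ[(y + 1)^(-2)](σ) (-pi*σ + pi)/sin(pi*σ)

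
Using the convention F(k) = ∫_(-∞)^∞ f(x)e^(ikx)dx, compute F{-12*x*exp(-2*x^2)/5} -3*sqrt(2)*I*sqrt(pi)*k*exp(-k^2/8)/10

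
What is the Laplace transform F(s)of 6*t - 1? 6/s^2 - 1/s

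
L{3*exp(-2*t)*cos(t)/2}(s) 3*(s + 2)/(2*((s + 2)^2 + 1))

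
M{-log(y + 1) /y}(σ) pi*csc(pi*σ) /(σ - 1) 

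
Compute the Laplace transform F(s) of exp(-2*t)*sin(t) 1/((s+2) ^2+1) 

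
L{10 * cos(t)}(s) 10 * s/(s^2 + 1)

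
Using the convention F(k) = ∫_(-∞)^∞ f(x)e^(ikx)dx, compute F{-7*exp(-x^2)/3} -7*sqrt(pi)*exp(-k^2/4)/3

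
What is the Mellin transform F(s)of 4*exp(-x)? 4*gamma(s)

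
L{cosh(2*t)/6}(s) s/(6*(s^2 - 4))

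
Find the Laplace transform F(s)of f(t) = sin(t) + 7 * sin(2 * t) 14/(s^2 + 4) + 1/(s^2 + 1)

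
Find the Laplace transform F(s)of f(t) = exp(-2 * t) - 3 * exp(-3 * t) 1/(s + 2) - 3/(s + 3)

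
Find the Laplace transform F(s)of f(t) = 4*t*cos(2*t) 4*(s^2 - 4)/(s^2 + 4)^2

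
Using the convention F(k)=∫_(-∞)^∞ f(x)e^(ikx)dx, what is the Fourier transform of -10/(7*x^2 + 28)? -5*pi*exp(-2*Abs(k))/7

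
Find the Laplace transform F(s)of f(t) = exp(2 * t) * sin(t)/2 1/(2 * ((s - 2)^2 + 1))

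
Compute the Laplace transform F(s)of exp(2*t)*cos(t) (s - 2)/((s - 2)^2 + 1)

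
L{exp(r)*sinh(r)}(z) 1/(z*(z - 2))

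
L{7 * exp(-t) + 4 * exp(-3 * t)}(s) 7/(s + 1) + 4/(s + 3)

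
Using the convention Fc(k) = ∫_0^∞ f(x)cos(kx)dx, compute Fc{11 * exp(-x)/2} 11/(2 * (k^2 + 1))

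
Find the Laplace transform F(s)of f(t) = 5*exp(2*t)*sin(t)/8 5/(8*((s - 2)^2+1))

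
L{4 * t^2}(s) 8/s^3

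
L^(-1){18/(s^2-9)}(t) 6*sinh(3*t)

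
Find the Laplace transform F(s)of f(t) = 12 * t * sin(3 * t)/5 72 * s/(5 * (s^2 + 9)^2)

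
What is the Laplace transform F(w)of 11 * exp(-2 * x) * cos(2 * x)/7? 11 * (w+2)/(7 * ((w+2)^2+4))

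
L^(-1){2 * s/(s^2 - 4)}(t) 2 * cosh(2 * t)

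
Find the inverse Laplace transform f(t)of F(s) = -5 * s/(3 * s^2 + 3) -5 * cos(t)/3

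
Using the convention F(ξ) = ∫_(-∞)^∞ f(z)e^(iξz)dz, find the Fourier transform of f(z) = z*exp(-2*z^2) sqrt(2)*I*sqrt(pi)*ξ*exp(-ξ^2/8)/8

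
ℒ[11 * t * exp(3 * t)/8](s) 11/(8 * (s - 3)^2)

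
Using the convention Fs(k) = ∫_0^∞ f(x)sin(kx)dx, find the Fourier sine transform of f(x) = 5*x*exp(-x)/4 5*k/(2*(k^2 + 1)^2)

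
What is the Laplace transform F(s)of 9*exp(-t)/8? 9/(8*(s + 1))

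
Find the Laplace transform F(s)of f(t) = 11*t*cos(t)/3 11*(s^2 - 1)/(3*(s^2 + 1)^2)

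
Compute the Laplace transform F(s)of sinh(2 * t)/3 2/(3 * (s^2 - 4))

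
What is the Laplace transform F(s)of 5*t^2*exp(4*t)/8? 5/(4*(s - 4)^3)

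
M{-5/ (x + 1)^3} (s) -5*pi*(s - 2)*(s - 1)/ (2*sin (pi*s))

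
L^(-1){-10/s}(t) -10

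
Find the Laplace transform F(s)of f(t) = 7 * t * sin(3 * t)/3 14 * s/(s^2 + 9)^2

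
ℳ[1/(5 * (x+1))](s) pi * csc(pi * s)/5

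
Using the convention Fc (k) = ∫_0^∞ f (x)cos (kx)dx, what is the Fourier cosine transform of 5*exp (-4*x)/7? 20/ (7*(k^2 + 16))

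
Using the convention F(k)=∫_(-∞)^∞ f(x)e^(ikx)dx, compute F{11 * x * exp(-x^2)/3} 11 * I * sqrt(pi) * k * exp(-k^2/4)/6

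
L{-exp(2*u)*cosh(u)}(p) (2 - p)/((p - 2)^2 - 1)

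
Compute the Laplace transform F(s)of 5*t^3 30/s^4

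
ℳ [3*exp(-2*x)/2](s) 3*gamma(s)/(2*2^s)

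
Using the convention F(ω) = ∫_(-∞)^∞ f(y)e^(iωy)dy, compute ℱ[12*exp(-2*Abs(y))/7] 48/(7*(ω^2 + 4))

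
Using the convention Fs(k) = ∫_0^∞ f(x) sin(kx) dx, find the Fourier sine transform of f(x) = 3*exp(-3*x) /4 3*k/(4*(k^2+9) ) 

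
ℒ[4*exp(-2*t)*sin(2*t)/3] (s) 8/(3*((s + 2)^2 + 4))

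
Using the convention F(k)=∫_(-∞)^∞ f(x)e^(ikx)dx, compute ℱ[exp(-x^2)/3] sqrt(pi)*exp(-k^2/4)/3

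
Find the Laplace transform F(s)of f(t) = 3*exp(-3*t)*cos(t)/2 3*(s + 3)/(2*((s + 3)^2 + 1))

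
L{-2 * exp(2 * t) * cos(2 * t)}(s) 2 * (2 - s)/((s - 2)^2 + 4)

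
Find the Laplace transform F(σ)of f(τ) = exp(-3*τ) 1/(σ + 3)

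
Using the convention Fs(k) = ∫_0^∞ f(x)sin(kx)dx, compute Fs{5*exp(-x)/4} 5*k/(4*(k^2 + 1))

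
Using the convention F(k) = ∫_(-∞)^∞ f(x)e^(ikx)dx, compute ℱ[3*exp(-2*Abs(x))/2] 6/(k^2 + 4)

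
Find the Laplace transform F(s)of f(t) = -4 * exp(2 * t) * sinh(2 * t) -8/(s * (s - 4))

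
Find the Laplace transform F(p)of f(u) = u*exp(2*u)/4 1/(4*(p - 2)^2)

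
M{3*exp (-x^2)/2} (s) 3*gamma (s/2)/4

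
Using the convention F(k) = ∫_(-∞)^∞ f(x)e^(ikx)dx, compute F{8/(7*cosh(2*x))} 4*pi/(7*cosh(pi*k/4))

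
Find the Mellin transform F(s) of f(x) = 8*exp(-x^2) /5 4*gamma(s/2) /5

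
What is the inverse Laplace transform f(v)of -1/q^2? -v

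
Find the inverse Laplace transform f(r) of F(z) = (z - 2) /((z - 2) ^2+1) exp(2*r)*cos(r) 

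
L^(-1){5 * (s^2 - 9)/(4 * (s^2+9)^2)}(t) 5 * t * cos(3 * t)/4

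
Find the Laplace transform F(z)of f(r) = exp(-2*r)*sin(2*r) 2/((z + 2)^2 + 4)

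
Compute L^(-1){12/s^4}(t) 2*t^3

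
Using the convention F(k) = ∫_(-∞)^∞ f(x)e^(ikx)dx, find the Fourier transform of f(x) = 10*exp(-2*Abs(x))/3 40/(3*(k^2 + 4))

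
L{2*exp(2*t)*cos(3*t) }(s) 2*(s - 2) /((s - 2) ^2 + 9) 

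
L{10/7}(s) 10/(7*s)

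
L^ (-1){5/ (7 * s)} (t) 5/7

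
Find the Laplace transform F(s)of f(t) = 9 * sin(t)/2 9/(2 * (s^2 + 1))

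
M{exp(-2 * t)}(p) gamma(p)/2^p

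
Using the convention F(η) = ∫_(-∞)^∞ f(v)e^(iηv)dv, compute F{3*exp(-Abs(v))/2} 3/(η^2+1)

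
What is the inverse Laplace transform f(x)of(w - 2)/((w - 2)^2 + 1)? exp(2*x)*cos(x)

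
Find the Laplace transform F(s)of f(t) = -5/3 -5/(3 * s)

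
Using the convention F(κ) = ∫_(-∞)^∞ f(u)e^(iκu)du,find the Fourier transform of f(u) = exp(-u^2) sqrt(pi) * exp(-κ^2/4)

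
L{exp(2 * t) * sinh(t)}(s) 1/((s - 2)^2 - 1)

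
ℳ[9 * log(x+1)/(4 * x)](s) -9 * pi * csc(pi * s)/(4 * s - 4)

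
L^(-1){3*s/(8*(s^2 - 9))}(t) 3*cosh(3*t)/8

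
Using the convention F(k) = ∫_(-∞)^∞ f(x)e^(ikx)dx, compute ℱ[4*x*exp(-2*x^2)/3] sqrt(2)*I*sqrt(pi)*k*exp(-k^2/8)/6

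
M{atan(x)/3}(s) -pi * sec(pi * s/2)/(6 * s)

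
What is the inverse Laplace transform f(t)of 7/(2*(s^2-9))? 7*sinh(3*t)/6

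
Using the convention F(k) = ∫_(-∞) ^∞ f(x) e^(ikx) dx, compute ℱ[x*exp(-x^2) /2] I*sqrt(pi)*k*exp(-k^2/4) /4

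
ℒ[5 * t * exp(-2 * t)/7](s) 5/(7 * (s + 2)^2)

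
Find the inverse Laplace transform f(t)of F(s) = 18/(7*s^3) 9*t^2/7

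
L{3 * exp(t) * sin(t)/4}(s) 3/(4 * ((s - 1)^2 + 1))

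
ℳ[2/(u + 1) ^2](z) -2 * pi * (z - 1) /sin(pi * z) 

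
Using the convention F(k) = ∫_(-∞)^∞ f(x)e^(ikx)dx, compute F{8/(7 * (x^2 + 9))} 8 * pi * exp(-3 * Abs(k))/21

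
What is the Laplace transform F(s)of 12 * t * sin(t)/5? 24 * s/(5 * (s^2+1)^2)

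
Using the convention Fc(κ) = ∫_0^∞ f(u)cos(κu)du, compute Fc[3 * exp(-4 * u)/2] 6/(κ^2+16)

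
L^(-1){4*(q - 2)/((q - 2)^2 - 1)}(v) 4*exp(2*v)*cosh(v)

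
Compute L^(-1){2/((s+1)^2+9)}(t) 2 * exp(-t) * sin(3 * t)/3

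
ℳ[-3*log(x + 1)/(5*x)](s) 3*pi*csc(pi*s)/(5*(s - 1))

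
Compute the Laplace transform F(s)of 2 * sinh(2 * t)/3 4/(3 * (s^2-4))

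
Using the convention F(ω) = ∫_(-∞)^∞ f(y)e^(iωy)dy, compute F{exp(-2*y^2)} sqrt(2)*sqrt(pi)*exp(-ω^2/8)/2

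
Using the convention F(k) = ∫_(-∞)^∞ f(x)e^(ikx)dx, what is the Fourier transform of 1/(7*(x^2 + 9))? pi*exp(-3*Abs(k))/21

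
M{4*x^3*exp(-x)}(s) 4*gamma(s + 3)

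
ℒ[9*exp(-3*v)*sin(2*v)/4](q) 9/(2*((q + 3)^2 + 4))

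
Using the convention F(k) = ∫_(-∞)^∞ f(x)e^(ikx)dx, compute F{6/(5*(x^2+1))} 6*pi*exp(-Abs(k))/5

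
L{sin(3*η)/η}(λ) atan(3/λ)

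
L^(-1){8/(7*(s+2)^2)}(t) 8*t*exp(-2*t)/7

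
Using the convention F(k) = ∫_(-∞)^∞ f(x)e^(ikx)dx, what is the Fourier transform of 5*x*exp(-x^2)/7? 5*I*sqrt(pi)*k*exp(-k^2/4)/14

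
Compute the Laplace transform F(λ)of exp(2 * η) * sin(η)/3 1/(3 * ((λ - 2)^2 + 1))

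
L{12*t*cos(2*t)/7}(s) 12*(s^2 - 4)/(7*(s^2 + 4)^2)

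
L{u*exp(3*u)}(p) (p - 3)^(-2)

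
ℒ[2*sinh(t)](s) 2/(s^2 - 1)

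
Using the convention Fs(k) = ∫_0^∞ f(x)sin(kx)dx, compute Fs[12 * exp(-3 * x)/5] 12 * k/(5 * (k^2+9))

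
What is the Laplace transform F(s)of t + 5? 5/s + s^(-2)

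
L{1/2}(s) 1/(2 * s) 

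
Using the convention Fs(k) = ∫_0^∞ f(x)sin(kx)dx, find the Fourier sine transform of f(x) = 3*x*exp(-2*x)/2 6*k/(k^2+4)^2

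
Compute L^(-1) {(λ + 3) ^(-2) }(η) η*exp(-3*η) 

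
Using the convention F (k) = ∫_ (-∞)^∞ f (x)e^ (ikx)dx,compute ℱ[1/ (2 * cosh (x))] pi/ (2 * cosh (pi * k/2))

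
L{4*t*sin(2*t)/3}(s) 16*s/(3*(s^2+4)^2)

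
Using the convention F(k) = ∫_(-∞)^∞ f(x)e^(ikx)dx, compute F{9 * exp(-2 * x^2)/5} 9 * sqrt(2) * sqrt(pi) * exp(-k^2/8)/10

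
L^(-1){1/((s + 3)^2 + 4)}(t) exp(-3 * t) * sin(2 * t)/2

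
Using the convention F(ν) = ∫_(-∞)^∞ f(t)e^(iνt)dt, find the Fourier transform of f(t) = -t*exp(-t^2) -I*sqrt(pi)*ν*exp(-ν^2/4)/2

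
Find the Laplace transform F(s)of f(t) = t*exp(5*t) (s - 5)^(-2)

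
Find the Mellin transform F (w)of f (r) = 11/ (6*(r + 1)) 11*pi*csc (pi*w)/6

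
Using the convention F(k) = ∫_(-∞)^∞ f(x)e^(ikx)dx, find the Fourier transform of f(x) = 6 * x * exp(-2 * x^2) 3 * sqrt(2) * I * sqrt(pi) * k * exp(-k^2/8)/4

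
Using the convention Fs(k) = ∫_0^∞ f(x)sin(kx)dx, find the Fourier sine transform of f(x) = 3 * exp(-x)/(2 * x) 3 * atan(k)/2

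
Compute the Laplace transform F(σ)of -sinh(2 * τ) -2/(σ^2 - 4)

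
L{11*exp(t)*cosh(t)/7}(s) 11*(s - 1)/(7*s*(s - 2))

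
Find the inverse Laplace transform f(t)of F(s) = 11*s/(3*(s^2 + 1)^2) 11*t*sin(t)/6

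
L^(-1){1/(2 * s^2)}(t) t/2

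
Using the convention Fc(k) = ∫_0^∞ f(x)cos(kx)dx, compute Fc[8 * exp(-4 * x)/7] 32/(7 * (k^2 + 16))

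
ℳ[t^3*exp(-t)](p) gamma(p+3)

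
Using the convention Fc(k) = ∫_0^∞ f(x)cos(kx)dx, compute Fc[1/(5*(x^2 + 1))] pi*exp(-k)/10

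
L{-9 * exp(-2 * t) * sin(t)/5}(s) -9/(5 * (s + 2)^2 + 5)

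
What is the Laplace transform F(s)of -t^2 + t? s^(-2) - 2/s^3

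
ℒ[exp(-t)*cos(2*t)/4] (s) (s + 1)/(4*((s + 1)^2 + 4))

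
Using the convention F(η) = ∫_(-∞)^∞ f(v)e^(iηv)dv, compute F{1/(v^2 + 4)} pi * exp(-2 * Abs(η))/2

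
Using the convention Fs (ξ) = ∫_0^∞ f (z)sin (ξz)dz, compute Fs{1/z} pi/2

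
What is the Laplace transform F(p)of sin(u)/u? atan(1/p)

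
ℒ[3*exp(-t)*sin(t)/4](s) 3/(4*((s + 1)^2 + 1))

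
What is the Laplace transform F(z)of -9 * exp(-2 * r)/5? -9/(5 * z+10)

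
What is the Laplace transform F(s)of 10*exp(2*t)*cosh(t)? 10*(s - 2)/((s - 2)^2 - 1)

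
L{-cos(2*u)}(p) -p/(p^2 + 4)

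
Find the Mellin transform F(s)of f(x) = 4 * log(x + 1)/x -4 * pi * csc(pi * s)/(s - 1)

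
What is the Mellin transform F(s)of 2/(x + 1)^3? gamma(s)*gamma(3 - s)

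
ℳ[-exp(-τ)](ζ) -gamma(ζ)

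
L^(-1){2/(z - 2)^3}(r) r^2*exp(2*r)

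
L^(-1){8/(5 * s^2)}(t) 8 * t/5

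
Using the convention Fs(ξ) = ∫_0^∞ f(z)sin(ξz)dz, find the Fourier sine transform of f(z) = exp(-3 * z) ξ/(ξ^2 + 9)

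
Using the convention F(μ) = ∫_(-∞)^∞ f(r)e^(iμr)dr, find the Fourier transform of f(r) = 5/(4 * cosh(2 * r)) 5 * pi/(8 * cosh(pi * μ/4))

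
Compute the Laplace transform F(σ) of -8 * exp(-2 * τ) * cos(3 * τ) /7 8 * (-σ - 2) /(7 * ((σ + 2) ^2 + 9) ) 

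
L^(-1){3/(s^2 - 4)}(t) 3*sinh(2*t)/2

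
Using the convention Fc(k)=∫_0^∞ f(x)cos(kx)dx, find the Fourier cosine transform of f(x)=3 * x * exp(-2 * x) 3 * (4 - k^2)/(k^2 + 4)^2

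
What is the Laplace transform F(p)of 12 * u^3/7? 72/(7 * p^4)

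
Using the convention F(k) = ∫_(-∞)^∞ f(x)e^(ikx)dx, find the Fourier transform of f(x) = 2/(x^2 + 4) pi * exp(-2 * Abs(k))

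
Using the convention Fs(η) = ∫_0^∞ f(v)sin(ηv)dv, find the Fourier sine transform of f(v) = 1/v pi/2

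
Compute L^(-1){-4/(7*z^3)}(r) -2*r^2/7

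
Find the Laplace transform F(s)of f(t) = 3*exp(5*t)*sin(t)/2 3/(2*((s - 5)^2 + 1))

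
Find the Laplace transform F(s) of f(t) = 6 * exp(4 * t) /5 6/(5 * (s - 4) ) 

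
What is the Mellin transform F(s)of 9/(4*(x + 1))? 9*pi*csc(pi*s)/4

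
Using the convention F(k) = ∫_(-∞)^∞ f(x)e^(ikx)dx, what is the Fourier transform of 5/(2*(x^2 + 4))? 5*pi*exp(-2*Abs(k))/4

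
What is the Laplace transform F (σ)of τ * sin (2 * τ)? 4 * σ/ (σ^2+4)^2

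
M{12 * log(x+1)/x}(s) -12 * pi * csc(pi * s)/(s - 1)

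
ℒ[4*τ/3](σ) 4/(3*σ^2)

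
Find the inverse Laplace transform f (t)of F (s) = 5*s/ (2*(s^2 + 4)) 5*cos (2*t)/2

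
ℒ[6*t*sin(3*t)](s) 36*s/(s^2 + 9)^2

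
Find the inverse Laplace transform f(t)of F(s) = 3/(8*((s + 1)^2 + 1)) 3*exp(-t)*sin(t)/8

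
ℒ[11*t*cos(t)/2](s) 11*(s^2-1)/(2*(s^2 + 1)^2)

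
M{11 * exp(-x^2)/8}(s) 11 * gamma(s/2)/16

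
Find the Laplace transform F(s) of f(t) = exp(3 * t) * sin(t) 1/((s - 3) ^2 + 1) 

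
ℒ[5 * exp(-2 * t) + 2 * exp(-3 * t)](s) 5/(s + 2) + 2/(s + 3)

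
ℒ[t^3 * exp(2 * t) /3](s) 2/(s - 2) ^4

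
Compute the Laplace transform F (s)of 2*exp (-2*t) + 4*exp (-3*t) 2/ (s + 2) + 4/ (s + 3)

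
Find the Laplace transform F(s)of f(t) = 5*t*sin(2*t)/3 20*s/(3*(s^2 + 4)^2)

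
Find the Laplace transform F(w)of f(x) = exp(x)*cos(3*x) (w - 1)/((w - 1)^2 + 9)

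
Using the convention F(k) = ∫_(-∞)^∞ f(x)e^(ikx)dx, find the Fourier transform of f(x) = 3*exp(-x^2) 3*sqrt(pi)*exp(-k^2/4)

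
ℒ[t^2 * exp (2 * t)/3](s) 2/ (3 * (s - 2)^3)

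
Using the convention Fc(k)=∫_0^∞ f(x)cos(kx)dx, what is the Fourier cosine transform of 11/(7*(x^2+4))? 11*pi*exp(-2*k)/28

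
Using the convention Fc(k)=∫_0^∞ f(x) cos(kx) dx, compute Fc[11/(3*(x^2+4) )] 11*pi*exp(-2*k) /12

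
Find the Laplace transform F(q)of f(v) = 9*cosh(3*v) 9*q/(q^2 - 9)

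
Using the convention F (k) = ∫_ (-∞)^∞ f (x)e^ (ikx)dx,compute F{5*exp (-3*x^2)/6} 5*sqrt (3)*sqrt (pi)*exp (-k^2/12)/18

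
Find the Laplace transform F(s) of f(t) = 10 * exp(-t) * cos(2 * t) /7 10 * (s + 1) /(7 * ((s + 1) ^2 + 4) ) 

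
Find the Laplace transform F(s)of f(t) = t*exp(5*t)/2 1/(2*(s - 5)^2)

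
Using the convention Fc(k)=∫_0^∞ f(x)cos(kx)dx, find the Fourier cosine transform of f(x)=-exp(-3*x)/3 -1/(k^2 + 9)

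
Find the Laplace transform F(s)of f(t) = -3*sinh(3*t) -9/(s^2-9)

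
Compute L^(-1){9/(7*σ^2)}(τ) 9*τ/7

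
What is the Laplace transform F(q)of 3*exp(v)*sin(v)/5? 3/(5*((q - 1)^2+1))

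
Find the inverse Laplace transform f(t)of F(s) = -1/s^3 -t^2/2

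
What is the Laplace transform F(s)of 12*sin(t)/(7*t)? 12*atan(1/s)/7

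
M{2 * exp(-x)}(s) 2 * gamma(s)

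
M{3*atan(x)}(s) -3*pi*sec(pi*s/2)/(2*s)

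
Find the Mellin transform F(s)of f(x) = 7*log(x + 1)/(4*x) -7*pi*csc(pi*s)/(4*s - 4)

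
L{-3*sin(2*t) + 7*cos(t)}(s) 7*s/(s^2 + 1) - 6/(s^2 + 4)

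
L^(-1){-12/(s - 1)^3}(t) -6 * t^2 * exp(t)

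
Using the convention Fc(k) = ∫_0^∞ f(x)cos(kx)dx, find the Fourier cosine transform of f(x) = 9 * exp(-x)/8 9/(8 * (k^2+1))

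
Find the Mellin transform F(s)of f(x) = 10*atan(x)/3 -5*pi*sec(pi*s/2)/(3*s)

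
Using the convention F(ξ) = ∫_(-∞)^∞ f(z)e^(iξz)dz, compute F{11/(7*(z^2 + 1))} 11*pi*exp(-Abs(ξ))/7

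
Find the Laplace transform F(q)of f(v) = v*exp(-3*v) (q + 3)^(-2)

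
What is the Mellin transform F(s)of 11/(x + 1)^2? -11 * pi * (s - 1)/sin(pi * s)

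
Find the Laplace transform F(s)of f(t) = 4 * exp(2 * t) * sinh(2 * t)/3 8/(3 * s * (s - 4))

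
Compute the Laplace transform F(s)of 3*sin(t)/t 3*atan(1/s)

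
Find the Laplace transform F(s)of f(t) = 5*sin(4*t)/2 10/(s^2 + 16)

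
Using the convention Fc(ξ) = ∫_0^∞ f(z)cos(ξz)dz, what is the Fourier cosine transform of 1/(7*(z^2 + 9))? pi*exp(-3*ξ)/42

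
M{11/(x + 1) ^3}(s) 11*pi*(s - 2)*(s - 1) /(2*sin(pi*s) ) 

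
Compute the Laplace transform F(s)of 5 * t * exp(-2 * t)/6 5/(6 * (s+2)^2)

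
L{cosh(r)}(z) z/(z^2 - 1)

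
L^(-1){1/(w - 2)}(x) exp(2*x)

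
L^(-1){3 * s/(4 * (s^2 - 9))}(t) 3 * cosh(3 * t)/4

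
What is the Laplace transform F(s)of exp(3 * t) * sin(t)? 1/((s - 3)^2 + 1)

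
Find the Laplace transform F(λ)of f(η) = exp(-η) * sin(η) 1/((λ + 1)^2 + 1)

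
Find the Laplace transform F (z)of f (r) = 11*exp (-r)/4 11/ (4*(z+1))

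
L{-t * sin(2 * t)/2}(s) -2 * s/(s^2 + 4)^2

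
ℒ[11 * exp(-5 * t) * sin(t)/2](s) 11/(2 * ((s+5)^2+1))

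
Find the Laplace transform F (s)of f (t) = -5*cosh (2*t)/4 -5*s/ (4*s^2 - 16)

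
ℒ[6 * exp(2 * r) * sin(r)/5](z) 6/(5 * ((z - 2)^2 + 1))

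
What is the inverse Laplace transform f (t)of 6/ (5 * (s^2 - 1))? 6 * sinh (t)/5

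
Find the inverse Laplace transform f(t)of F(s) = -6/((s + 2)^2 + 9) -2*exp(-2*t)*sin(3*t)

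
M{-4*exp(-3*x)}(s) -4*gamma(s)/3^s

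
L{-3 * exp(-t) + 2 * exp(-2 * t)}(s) 2/(s + 2) - 3/(s + 1)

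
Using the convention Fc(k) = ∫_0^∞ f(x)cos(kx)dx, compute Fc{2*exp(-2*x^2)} sqrt(2)*sqrt(pi)*exp(-k^2/8)/2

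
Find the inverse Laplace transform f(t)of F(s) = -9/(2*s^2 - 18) -3*sinh(3*t)/2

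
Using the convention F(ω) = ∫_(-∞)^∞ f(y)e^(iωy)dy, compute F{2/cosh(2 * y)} pi/cosh(pi * ω/4)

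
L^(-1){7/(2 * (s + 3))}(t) 7 * exp(-3 * t)/2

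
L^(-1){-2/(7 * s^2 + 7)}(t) -2 * sin(t)/7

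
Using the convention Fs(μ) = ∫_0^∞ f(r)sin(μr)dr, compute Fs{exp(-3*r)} μ/(μ^2+9)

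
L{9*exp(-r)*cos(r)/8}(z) 9*(z+1)/(8*((z+1)^2+1))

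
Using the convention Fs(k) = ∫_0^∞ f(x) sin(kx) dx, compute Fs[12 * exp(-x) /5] 12 * k/(5 * (k^2 + 1) ) 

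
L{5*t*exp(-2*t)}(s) 5/(s + 2)^2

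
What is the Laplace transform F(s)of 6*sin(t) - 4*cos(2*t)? 6/(s^2 + 1) - 4*s/(s^2 + 4)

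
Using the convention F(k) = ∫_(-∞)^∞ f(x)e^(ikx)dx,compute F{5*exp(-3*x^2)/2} 5*sqrt(3)*sqrt(pi)*exp(-k^2/12)/6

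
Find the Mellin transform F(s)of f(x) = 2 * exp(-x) 2 * gamma(s)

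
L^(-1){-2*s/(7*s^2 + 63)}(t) -2*cos(3*t)/7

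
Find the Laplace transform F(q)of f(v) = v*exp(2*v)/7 1/(7*(q - 2)^2)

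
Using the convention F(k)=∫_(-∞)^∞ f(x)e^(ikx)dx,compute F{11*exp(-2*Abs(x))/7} 44/(7*(k^2 + 4))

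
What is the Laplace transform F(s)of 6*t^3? 36/s^4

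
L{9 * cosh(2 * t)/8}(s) 9 * s/(8 * (s^2 - 4))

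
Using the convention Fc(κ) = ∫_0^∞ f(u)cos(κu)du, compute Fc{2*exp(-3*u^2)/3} sqrt(3)*sqrt(pi)*exp(-κ^2/12)/9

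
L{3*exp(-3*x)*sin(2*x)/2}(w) 3/((w + 3)^2 + 4)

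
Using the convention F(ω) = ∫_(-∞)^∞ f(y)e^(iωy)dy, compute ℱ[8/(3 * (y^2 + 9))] 8 * pi * exp(-3 * Abs(ω))/9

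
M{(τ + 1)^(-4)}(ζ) gamma(ζ) * gamma(4 - ζ)/6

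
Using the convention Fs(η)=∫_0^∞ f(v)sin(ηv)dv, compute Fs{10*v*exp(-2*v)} 40*η/(η^2 + 4)^2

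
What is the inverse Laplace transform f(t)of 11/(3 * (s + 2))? 11 * exp(-2 * t)/3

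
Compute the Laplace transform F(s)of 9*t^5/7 1080/(7*s^6)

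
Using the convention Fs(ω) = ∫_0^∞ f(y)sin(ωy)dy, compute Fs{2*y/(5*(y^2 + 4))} pi*exp(-2*ω)/5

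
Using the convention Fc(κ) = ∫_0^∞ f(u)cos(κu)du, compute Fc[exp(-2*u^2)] sqrt(2)*sqrt(pi)*exp(-κ^2/8)/4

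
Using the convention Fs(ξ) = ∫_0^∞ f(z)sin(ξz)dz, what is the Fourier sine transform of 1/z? pi/2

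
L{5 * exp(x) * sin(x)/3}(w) 5/(3 * ((w - 1)^2 + 1))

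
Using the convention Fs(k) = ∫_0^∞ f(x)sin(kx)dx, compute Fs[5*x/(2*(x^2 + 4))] 5*pi*exp(-2*k)/4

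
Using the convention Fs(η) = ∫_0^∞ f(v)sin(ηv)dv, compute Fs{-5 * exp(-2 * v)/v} -5 * atan(η/2)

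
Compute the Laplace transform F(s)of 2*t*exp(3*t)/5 2/(5*(s - 3)^2)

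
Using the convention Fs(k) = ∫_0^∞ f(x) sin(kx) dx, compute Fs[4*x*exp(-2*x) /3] 16*k/(3*(k^2 + 4) ^2) 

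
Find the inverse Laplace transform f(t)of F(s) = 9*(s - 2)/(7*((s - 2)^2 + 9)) 9*exp(2*t)*cos(3*t)/7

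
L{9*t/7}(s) 9/(7*s^2) 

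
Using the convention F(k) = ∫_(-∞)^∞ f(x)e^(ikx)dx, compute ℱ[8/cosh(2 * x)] 4 * pi/cosh(pi * k/4)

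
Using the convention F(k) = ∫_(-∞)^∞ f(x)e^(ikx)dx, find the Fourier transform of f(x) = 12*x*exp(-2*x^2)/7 3*sqrt(2)*I*sqrt(pi)*k*exp(-k^2/8)/14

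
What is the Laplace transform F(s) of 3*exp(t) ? 3/(s - 1) 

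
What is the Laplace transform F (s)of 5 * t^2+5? 5/s+10/s^3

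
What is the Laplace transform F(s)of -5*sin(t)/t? -5*atan(1/s)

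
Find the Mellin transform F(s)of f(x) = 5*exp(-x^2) 5*gamma(s/2)/2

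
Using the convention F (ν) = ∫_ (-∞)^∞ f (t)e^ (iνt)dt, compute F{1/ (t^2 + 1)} pi*exp (-Abs (ν))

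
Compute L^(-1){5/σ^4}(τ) 5*τ^3/6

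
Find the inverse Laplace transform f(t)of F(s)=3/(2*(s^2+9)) sin(3*t)/2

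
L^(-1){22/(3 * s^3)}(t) 11 * t^2/3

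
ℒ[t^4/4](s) 6/s^5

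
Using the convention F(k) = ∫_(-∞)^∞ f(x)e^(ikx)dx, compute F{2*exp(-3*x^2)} 2*sqrt(3)*sqrt(pi)*exp(-k^2/12)/3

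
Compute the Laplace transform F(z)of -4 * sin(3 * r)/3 -4/(z^2 + 9)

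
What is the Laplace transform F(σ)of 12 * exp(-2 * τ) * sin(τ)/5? 12/(5 * ((σ + 2)^2 + 1))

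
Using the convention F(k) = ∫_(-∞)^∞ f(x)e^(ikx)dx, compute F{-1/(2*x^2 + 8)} -pi*exp(-2*Abs(k))/4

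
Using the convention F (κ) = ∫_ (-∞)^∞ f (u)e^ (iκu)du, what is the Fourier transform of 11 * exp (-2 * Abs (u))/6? 22/ (3 * (κ^2 + 4))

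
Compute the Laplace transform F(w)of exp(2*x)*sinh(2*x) 2/(w*(w - 4))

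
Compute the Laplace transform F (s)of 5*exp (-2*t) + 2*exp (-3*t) 2/ (s + 3) + 5/ (s + 2)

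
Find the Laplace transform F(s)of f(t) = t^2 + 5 2/s^3 + 5/s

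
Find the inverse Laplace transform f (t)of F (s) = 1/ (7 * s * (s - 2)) exp (t) * sinh (t)/7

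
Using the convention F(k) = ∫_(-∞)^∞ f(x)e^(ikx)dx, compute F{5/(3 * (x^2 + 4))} 5 * pi * exp(-2 * Abs(k))/6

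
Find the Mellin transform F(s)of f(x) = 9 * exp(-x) 9 * gamma(s)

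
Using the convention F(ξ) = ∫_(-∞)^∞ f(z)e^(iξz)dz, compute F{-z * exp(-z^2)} -I * sqrt(pi) * ξ * exp(-ξ^2/4)/2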